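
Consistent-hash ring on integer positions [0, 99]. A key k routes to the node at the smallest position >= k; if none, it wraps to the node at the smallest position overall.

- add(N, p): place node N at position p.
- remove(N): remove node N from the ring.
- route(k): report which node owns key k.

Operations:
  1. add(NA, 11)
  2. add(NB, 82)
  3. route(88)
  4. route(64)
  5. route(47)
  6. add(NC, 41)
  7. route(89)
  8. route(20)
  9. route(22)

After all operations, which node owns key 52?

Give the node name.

Answer: NB

Derivation:
Op 1: add NA@11 -> ring=[11:NA]
Op 2: add NB@82 -> ring=[11:NA,82:NB]
Op 3: route key 88: none >= 88, wrap to smallest pos 11 -> NA
Op 4: route key 64: smallest pos >= 64 is 82 -> NB
Op 5: route key 47: smallest pos >= 47 is 82 -> NB
Op 6: add NC@41 -> ring=[11:NA,41:NC,82:NB]
Op 7: route key 89: none >= 89, wrap to smallest pos 11 -> NA
Op 8: route key 20: smallest pos >= 20 is 41 -> NC
Op 9: route key 22: smallest pos >= 22 is 41 -> NC
Final route key 52: smallest pos >= 52 is 82 -> NB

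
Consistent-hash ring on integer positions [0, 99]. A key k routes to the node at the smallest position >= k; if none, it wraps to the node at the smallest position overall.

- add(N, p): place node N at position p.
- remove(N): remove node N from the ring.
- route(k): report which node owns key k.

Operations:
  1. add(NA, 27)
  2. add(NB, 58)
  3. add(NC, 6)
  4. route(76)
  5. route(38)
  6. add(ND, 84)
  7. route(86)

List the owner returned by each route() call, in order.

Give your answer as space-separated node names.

Answer: NC NB NC

Derivation:
Op 1: add NA@27 -> ring=[27:NA]
Op 2: add NB@58 -> ring=[27:NA,58:NB]
Op 3: add NC@6 -> ring=[6:NC,27:NA,58:NB]
Op 4: route key 76: none >= 76, wrap to smallest pos 6 -> NC
Op 5: route key 38: smallest pos >= 38 is 58 -> NB
Op 6: add ND@84 -> ring=[6:NC,27:NA,58:NB,84:ND]
Op 7: route key 86: none >= 86, wrap to smallest pos 6 -> NC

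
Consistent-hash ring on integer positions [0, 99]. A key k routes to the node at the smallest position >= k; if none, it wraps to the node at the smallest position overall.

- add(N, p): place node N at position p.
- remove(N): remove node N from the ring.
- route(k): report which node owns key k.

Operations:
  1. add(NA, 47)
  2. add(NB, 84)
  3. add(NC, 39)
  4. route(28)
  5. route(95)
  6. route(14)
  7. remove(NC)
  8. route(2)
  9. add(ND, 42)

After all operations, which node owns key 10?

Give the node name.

Op 1: add NA@47 -> ring=[47:NA]
Op 2: add NB@84 -> ring=[47:NA,84:NB]
Op 3: add NC@39 -> ring=[39:NC,47:NA,84:NB]
Op 4: route key 28: smallest pos >= 28 is 39 -> NC
Op 5: route key 95: none >= 95, wrap to smallest pos 39 -> NC
Op 6: route key 14: smallest pos >= 14 is 39 -> NC
Op 7: remove NC -> ring=[47:NA,84:NB]
Op 8: route key 2: smallest pos >= 2 is 47 -> NA
Op 9: add ND@42 -> ring=[42:ND,47:NA,84:NB]
Final route key 10: smallest pos >= 10 is 42 -> ND

Answer: ND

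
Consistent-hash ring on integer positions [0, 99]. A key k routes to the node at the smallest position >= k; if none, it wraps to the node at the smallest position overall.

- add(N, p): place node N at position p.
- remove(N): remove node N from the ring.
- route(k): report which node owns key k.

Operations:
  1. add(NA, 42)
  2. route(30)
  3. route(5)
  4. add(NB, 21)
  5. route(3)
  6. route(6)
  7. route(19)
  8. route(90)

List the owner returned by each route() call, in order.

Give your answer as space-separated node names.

Answer: NA NA NB NB NB NB

Derivation:
Op 1: add NA@42 -> ring=[42:NA]
Op 2: route key 30: smallest pos >= 30 is 42 -> NA
Op 3: route key 5: smallest pos >= 5 is 42 -> NA
Op 4: add NB@21 -> ring=[21:NB,42:NA]
Op 5: route key 3: smallest pos >= 3 is 21 -> NB
Op 6: route key 6: smallest pos >= 6 is 21 -> NB
Op 7: route key 19: smallest pos >= 19 is 21 -> NB
Op 8: route key 90: none >= 90, wrap to smallest pos 21 -> NB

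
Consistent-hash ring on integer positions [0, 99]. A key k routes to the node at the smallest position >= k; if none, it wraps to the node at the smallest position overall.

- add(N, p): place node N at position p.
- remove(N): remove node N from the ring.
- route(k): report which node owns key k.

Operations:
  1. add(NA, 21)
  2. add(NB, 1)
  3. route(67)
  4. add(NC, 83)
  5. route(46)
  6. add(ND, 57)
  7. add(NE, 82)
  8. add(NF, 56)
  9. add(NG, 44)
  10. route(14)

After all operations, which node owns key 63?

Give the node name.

Answer: NE

Derivation:
Op 1: add NA@21 -> ring=[21:NA]
Op 2: add NB@1 -> ring=[1:NB,21:NA]
Op 3: route key 67: none >= 67, wrap to smallest pos 1 -> NB
Op 4: add NC@83 -> ring=[1:NB,21:NA,83:NC]
Op 5: route key 46: smallest pos >= 46 is 83 -> NC
Op 6: add ND@57 -> ring=[1:NB,21:NA,57:ND,83:NC]
Op 7: add NE@82 -> ring=[1:NB,21:NA,57:ND,82:NE,83:NC]
Op 8: add NF@56 -> ring=[1:NB,21:NA,56:NF,57:ND,82:NE,83:NC]
Op 9: add NG@44 -> ring=[1:NB,21:NA,44:NG,56:NF,57:ND,82:NE,83:NC]
Op 10: route key 14: smallest pos >= 14 is 21 -> NA
Final route key 63: smallest pos >= 63 is 82 -> NE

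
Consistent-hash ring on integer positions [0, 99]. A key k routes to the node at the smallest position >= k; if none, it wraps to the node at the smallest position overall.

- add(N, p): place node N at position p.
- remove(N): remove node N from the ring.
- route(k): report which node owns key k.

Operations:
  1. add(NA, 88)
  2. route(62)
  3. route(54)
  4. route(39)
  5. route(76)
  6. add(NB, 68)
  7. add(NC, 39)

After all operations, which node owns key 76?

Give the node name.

Answer: NA

Derivation:
Op 1: add NA@88 -> ring=[88:NA]
Op 2: route key 62: smallest pos >= 62 is 88 -> NA
Op 3: route key 54: smallest pos >= 54 is 88 -> NA
Op 4: route key 39: smallest pos >= 39 is 88 -> NA
Op 5: route key 76: smallest pos >= 76 is 88 -> NA
Op 6: add NB@68 -> ring=[68:NB,88:NA]
Op 7: add NC@39 -> ring=[39:NC,68:NB,88:NA]
Final route key 76: smallest pos >= 76 is 88 -> NA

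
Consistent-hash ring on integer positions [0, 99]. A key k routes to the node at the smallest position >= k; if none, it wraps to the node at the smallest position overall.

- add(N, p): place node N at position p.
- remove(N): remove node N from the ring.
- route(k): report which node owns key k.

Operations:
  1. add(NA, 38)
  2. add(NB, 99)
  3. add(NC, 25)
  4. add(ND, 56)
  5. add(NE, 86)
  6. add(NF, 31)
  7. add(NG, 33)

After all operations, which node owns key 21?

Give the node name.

Answer: NC

Derivation:
Op 1: add NA@38 -> ring=[38:NA]
Op 2: add NB@99 -> ring=[38:NA,99:NB]
Op 3: add NC@25 -> ring=[25:NC,38:NA,99:NB]
Op 4: add ND@56 -> ring=[25:NC,38:NA,56:ND,99:NB]
Op 5: add NE@86 -> ring=[25:NC,38:NA,56:ND,86:NE,99:NB]
Op 6: add NF@31 -> ring=[25:NC,31:NF,38:NA,56:ND,86:NE,99:NB]
Op 7: add NG@33 -> ring=[25:NC,31:NF,33:NG,38:NA,56:ND,86:NE,99:NB]
Final route key 21: smallest pos >= 21 is 25 -> NC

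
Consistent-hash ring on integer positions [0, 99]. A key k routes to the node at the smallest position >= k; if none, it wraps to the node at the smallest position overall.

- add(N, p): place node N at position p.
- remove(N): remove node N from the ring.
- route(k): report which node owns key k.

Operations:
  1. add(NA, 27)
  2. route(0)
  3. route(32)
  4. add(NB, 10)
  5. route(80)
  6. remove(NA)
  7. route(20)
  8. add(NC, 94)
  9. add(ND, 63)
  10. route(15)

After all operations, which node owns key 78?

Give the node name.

Op 1: add NA@27 -> ring=[27:NA]
Op 2: route key 0: smallest pos >= 0 is 27 -> NA
Op 3: route key 32: none >= 32, wrap to smallest pos 27 -> NA
Op 4: add NB@10 -> ring=[10:NB,27:NA]
Op 5: route key 80: none >= 80, wrap to smallest pos 10 -> NB
Op 6: remove NA -> ring=[10:NB]
Op 7: route key 20: none >= 20, wrap to smallest pos 10 -> NB
Op 8: add NC@94 -> ring=[10:NB,94:NC]
Op 9: add ND@63 -> ring=[10:NB,63:ND,94:NC]
Op 10: route key 15: smallest pos >= 15 is 63 -> ND
Final route key 78: smallest pos >= 78 is 94 -> NC

Answer: NC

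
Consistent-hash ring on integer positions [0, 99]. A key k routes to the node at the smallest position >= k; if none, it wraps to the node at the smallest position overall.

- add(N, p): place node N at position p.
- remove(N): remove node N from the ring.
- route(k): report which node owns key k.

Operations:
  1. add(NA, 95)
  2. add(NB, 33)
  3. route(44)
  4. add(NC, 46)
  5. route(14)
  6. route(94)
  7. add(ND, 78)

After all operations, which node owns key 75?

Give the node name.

Op 1: add NA@95 -> ring=[95:NA]
Op 2: add NB@33 -> ring=[33:NB,95:NA]
Op 3: route key 44: smallest pos >= 44 is 95 -> NA
Op 4: add NC@46 -> ring=[33:NB,46:NC,95:NA]
Op 5: route key 14: smallest pos >= 14 is 33 -> NB
Op 6: route key 94: smallest pos >= 94 is 95 -> NA
Op 7: add ND@78 -> ring=[33:NB,46:NC,78:ND,95:NA]
Final route key 75: smallest pos >= 75 is 78 -> ND

Answer: ND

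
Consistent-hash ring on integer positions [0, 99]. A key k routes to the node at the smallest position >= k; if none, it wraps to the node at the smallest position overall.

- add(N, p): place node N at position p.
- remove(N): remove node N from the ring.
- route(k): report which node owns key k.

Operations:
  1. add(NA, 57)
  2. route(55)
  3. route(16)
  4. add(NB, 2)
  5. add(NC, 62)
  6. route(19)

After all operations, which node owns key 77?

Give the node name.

Answer: NB

Derivation:
Op 1: add NA@57 -> ring=[57:NA]
Op 2: route key 55: smallest pos >= 55 is 57 -> NA
Op 3: route key 16: smallest pos >= 16 is 57 -> NA
Op 4: add NB@2 -> ring=[2:NB,57:NA]
Op 5: add NC@62 -> ring=[2:NB,57:NA,62:NC]
Op 6: route key 19: smallest pos >= 19 is 57 -> NA
Final route key 77: none >= 77, wrap to smallest pos 2 -> NB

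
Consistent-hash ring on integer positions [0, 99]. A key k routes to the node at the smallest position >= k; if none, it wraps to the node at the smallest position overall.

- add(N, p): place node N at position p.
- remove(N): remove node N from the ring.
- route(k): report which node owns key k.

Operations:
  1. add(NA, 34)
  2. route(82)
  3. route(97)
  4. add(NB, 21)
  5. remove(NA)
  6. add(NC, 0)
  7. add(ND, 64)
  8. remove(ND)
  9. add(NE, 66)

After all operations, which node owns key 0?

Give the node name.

Op 1: add NA@34 -> ring=[34:NA]
Op 2: route key 82: none >= 82, wrap to smallest pos 34 -> NA
Op 3: route key 97: none >= 97, wrap to smallest pos 34 -> NA
Op 4: add NB@21 -> ring=[21:NB,34:NA]
Op 5: remove NA -> ring=[21:NB]
Op 6: add NC@0 -> ring=[0:NC,21:NB]
Op 7: add ND@64 -> ring=[0:NC,21:NB,64:ND]
Op 8: remove ND -> ring=[0:NC,21:NB]
Op 9: add NE@66 -> ring=[0:NC,21:NB,66:NE]
Final route key 0: smallest pos >= 0 is 0 -> NC

Answer: NC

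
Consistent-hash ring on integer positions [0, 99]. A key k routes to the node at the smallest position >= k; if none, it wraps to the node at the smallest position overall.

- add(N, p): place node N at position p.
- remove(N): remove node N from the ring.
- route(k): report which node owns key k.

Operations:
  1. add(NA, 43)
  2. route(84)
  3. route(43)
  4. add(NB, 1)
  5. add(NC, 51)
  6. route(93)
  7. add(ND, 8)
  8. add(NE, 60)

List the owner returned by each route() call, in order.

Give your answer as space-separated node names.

Answer: NA NA NB

Derivation:
Op 1: add NA@43 -> ring=[43:NA]
Op 2: route key 84: none >= 84, wrap to smallest pos 43 -> NA
Op 3: route key 43: smallest pos >= 43 is 43 -> NA
Op 4: add NB@1 -> ring=[1:NB,43:NA]
Op 5: add NC@51 -> ring=[1:NB,43:NA,51:NC]
Op 6: route key 93: none >= 93, wrap to smallest pos 1 -> NB
Op 7: add ND@8 -> ring=[1:NB,8:ND,43:NA,51:NC]
Op 8: add NE@60 -> ring=[1:NB,8:ND,43:NA,51:NC,60:NE]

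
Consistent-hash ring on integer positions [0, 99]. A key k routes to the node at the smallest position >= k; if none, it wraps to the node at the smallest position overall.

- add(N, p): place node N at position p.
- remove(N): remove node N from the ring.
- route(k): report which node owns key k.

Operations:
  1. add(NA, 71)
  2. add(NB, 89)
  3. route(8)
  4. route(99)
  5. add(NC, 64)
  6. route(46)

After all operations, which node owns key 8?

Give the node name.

Answer: NC

Derivation:
Op 1: add NA@71 -> ring=[71:NA]
Op 2: add NB@89 -> ring=[71:NA,89:NB]
Op 3: route key 8: smallest pos >= 8 is 71 -> NA
Op 4: route key 99: none >= 99, wrap to smallest pos 71 -> NA
Op 5: add NC@64 -> ring=[64:NC,71:NA,89:NB]
Op 6: route key 46: smallest pos >= 46 is 64 -> NC
Final route key 8: smallest pos >= 8 is 64 -> NC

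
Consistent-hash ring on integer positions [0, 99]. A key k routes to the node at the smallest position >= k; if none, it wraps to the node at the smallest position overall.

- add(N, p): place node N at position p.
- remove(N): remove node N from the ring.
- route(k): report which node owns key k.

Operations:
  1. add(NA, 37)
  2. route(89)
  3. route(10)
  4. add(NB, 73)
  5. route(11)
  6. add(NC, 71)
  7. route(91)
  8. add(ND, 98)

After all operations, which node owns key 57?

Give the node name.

Answer: NC

Derivation:
Op 1: add NA@37 -> ring=[37:NA]
Op 2: route key 89: none >= 89, wrap to smallest pos 37 -> NA
Op 3: route key 10: smallest pos >= 10 is 37 -> NA
Op 4: add NB@73 -> ring=[37:NA,73:NB]
Op 5: route key 11: smallest pos >= 11 is 37 -> NA
Op 6: add NC@71 -> ring=[37:NA,71:NC,73:NB]
Op 7: route key 91: none >= 91, wrap to smallest pos 37 -> NA
Op 8: add ND@98 -> ring=[37:NA,71:NC,73:NB,98:ND]
Final route key 57: smallest pos >= 57 is 71 -> NC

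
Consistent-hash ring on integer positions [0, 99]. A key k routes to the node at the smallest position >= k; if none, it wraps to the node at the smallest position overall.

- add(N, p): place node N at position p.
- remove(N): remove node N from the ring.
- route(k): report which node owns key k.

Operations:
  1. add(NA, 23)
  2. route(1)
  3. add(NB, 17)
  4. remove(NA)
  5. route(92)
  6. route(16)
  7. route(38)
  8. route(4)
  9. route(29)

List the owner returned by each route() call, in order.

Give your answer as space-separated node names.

Op 1: add NA@23 -> ring=[23:NA]
Op 2: route key 1: smallest pos >= 1 is 23 -> NA
Op 3: add NB@17 -> ring=[17:NB,23:NA]
Op 4: remove NA -> ring=[17:NB]
Op 5: route key 92: none >= 92, wrap to smallest pos 17 -> NB
Op 6: route key 16: smallest pos >= 16 is 17 -> NB
Op 7: route key 38: none >= 38, wrap to smallest pos 17 -> NB
Op 8: route key 4: smallest pos >= 4 is 17 -> NB
Op 9: route key 29: none >= 29, wrap to smallest pos 17 -> NB

Answer: NA NB NB NB NB NB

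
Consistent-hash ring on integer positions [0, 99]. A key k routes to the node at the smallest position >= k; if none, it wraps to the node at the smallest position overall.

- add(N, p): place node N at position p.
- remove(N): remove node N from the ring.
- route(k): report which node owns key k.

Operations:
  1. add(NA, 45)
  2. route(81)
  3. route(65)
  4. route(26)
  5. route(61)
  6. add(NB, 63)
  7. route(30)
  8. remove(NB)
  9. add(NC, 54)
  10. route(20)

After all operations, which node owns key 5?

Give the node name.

Answer: NA

Derivation:
Op 1: add NA@45 -> ring=[45:NA]
Op 2: route key 81: none >= 81, wrap to smallest pos 45 -> NA
Op 3: route key 65: none >= 65, wrap to smallest pos 45 -> NA
Op 4: route key 26: smallest pos >= 26 is 45 -> NA
Op 5: route key 61: none >= 61, wrap to smallest pos 45 -> NA
Op 6: add NB@63 -> ring=[45:NA,63:NB]
Op 7: route key 30: smallest pos >= 30 is 45 -> NA
Op 8: remove NB -> ring=[45:NA]
Op 9: add NC@54 -> ring=[45:NA,54:NC]
Op 10: route key 20: smallest pos >= 20 is 45 -> NA
Final route key 5: smallest pos >= 5 is 45 -> NA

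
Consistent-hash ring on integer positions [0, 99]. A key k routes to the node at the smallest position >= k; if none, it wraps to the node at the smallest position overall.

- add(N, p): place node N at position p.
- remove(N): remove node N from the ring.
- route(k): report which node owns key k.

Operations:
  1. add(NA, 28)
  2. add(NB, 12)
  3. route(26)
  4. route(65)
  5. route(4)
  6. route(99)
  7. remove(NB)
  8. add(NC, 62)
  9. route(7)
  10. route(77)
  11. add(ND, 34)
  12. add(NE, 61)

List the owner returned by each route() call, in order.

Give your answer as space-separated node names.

Op 1: add NA@28 -> ring=[28:NA]
Op 2: add NB@12 -> ring=[12:NB,28:NA]
Op 3: route key 26: smallest pos >= 26 is 28 -> NA
Op 4: route key 65: none >= 65, wrap to smallest pos 12 -> NB
Op 5: route key 4: smallest pos >= 4 is 12 -> NB
Op 6: route key 99: none >= 99, wrap to smallest pos 12 -> NB
Op 7: remove NB -> ring=[28:NA]
Op 8: add NC@62 -> ring=[28:NA,62:NC]
Op 9: route key 7: smallest pos >= 7 is 28 -> NA
Op 10: route key 77: none >= 77, wrap to smallest pos 28 -> NA
Op 11: add ND@34 -> ring=[28:NA,34:ND,62:NC]
Op 12: add NE@61 -> ring=[28:NA,34:ND,61:NE,62:NC]

Answer: NA NB NB NB NA NA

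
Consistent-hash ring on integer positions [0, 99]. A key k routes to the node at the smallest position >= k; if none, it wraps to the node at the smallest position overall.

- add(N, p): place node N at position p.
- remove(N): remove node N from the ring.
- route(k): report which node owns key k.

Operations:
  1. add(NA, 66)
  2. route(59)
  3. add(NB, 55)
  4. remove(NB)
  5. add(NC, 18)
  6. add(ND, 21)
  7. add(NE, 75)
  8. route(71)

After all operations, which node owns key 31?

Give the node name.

Op 1: add NA@66 -> ring=[66:NA]
Op 2: route key 59: smallest pos >= 59 is 66 -> NA
Op 3: add NB@55 -> ring=[55:NB,66:NA]
Op 4: remove NB -> ring=[66:NA]
Op 5: add NC@18 -> ring=[18:NC,66:NA]
Op 6: add ND@21 -> ring=[18:NC,21:ND,66:NA]
Op 7: add NE@75 -> ring=[18:NC,21:ND,66:NA,75:NE]
Op 8: route key 71: smallest pos >= 71 is 75 -> NE
Final route key 31: smallest pos >= 31 is 66 -> NA

Answer: NA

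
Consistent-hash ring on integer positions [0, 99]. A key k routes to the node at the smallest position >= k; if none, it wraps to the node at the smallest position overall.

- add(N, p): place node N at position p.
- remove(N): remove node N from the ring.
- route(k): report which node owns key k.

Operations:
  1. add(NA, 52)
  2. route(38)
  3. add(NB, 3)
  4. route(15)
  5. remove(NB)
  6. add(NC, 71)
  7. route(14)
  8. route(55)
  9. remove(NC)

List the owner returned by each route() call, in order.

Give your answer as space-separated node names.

Op 1: add NA@52 -> ring=[52:NA]
Op 2: route key 38: smallest pos >= 38 is 52 -> NA
Op 3: add NB@3 -> ring=[3:NB,52:NA]
Op 4: route key 15: smallest pos >= 15 is 52 -> NA
Op 5: remove NB -> ring=[52:NA]
Op 6: add NC@71 -> ring=[52:NA,71:NC]
Op 7: route key 14: smallest pos >= 14 is 52 -> NA
Op 8: route key 55: smallest pos >= 55 is 71 -> NC
Op 9: remove NC -> ring=[52:NA]

Answer: NA NA NA NC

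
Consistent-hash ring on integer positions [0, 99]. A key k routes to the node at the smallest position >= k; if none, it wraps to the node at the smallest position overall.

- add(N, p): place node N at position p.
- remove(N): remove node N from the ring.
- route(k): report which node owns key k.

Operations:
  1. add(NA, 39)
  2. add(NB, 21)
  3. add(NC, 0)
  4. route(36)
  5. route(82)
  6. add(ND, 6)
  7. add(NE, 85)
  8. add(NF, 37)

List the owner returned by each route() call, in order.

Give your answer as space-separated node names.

Op 1: add NA@39 -> ring=[39:NA]
Op 2: add NB@21 -> ring=[21:NB,39:NA]
Op 3: add NC@0 -> ring=[0:NC,21:NB,39:NA]
Op 4: route key 36: smallest pos >= 36 is 39 -> NA
Op 5: route key 82: none >= 82, wrap to smallest pos 0 -> NC
Op 6: add ND@6 -> ring=[0:NC,6:ND,21:NB,39:NA]
Op 7: add NE@85 -> ring=[0:NC,6:ND,21:NB,39:NA,85:NE]
Op 8: add NF@37 -> ring=[0:NC,6:ND,21:NB,37:NF,39:NA,85:NE]

Answer: NA NC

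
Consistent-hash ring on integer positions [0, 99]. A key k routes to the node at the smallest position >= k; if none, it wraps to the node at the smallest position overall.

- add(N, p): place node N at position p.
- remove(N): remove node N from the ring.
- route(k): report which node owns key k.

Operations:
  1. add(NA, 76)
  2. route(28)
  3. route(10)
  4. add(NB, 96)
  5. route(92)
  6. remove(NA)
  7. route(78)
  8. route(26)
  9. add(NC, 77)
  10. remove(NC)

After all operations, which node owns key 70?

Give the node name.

Op 1: add NA@76 -> ring=[76:NA]
Op 2: route key 28: smallest pos >= 28 is 76 -> NA
Op 3: route key 10: smallest pos >= 10 is 76 -> NA
Op 4: add NB@96 -> ring=[76:NA,96:NB]
Op 5: route key 92: smallest pos >= 92 is 96 -> NB
Op 6: remove NA -> ring=[96:NB]
Op 7: route key 78: smallest pos >= 78 is 96 -> NB
Op 8: route key 26: smallest pos >= 26 is 96 -> NB
Op 9: add NC@77 -> ring=[77:NC,96:NB]
Op 10: remove NC -> ring=[96:NB]
Final route key 70: smallest pos >= 70 is 96 -> NB

Answer: NB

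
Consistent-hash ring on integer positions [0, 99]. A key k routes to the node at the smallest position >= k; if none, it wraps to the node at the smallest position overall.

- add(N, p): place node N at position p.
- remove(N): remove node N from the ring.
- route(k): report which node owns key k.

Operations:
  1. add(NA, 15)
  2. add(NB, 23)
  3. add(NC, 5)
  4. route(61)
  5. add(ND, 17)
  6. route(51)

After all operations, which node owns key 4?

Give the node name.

Op 1: add NA@15 -> ring=[15:NA]
Op 2: add NB@23 -> ring=[15:NA,23:NB]
Op 3: add NC@5 -> ring=[5:NC,15:NA,23:NB]
Op 4: route key 61: none >= 61, wrap to smallest pos 5 -> NC
Op 5: add ND@17 -> ring=[5:NC,15:NA,17:ND,23:NB]
Op 6: route key 51: none >= 51, wrap to smallest pos 5 -> NC
Final route key 4: smallest pos >= 4 is 5 -> NC

Answer: NC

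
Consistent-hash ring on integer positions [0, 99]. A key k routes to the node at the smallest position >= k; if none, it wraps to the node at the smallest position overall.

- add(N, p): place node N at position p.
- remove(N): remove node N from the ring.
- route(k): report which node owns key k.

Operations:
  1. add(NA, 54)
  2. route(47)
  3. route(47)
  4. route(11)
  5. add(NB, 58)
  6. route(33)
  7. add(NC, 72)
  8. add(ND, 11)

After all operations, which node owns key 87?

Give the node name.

Answer: ND

Derivation:
Op 1: add NA@54 -> ring=[54:NA]
Op 2: route key 47: smallest pos >= 47 is 54 -> NA
Op 3: route key 47: smallest pos >= 47 is 54 -> NA
Op 4: route key 11: smallest pos >= 11 is 54 -> NA
Op 5: add NB@58 -> ring=[54:NA,58:NB]
Op 6: route key 33: smallest pos >= 33 is 54 -> NA
Op 7: add NC@72 -> ring=[54:NA,58:NB,72:NC]
Op 8: add ND@11 -> ring=[11:ND,54:NA,58:NB,72:NC]
Final route key 87: none >= 87, wrap to smallest pos 11 -> ND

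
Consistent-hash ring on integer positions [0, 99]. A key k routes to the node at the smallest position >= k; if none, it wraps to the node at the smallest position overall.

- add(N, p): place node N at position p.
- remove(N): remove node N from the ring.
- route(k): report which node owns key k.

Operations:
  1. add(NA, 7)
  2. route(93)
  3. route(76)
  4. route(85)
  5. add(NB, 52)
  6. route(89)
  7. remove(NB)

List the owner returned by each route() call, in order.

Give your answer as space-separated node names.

Answer: NA NA NA NA

Derivation:
Op 1: add NA@7 -> ring=[7:NA]
Op 2: route key 93: none >= 93, wrap to smallest pos 7 -> NA
Op 3: route key 76: none >= 76, wrap to smallest pos 7 -> NA
Op 4: route key 85: none >= 85, wrap to smallest pos 7 -> NA
Op 5: add NB@52 -> ring=[7:NA,52:NB]
Op 6: route key 89: none >= 89, wrap to smallest pos 7 -> NA
Op 7: remove NB -> ring=[7:NA]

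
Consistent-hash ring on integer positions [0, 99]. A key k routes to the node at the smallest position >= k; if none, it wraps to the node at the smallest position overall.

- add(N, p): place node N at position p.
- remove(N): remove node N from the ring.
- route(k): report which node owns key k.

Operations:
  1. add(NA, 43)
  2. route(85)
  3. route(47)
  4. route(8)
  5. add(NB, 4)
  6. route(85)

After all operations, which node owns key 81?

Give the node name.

Answer: NB

Derivation:
Op 1: add NA@43 -> ring=[43:NA]
Op 2: route key 85: none >= 85, wrap to smallest pos 43 -> NA
Op 3: route key 47: none >= 47, wrap to smallest pos 43 -> NA
Op 4: route key 8: smallest pos >= 8 is 43 -> NA
Op 5: add NB@4 -> ring=[4:NB,43:NA]
Op 6: route key 85: none >= 85, wrap to smallest pos 4 -> NB
Final route key 81: none >= 81, wrap to smallest pos 4 -> NB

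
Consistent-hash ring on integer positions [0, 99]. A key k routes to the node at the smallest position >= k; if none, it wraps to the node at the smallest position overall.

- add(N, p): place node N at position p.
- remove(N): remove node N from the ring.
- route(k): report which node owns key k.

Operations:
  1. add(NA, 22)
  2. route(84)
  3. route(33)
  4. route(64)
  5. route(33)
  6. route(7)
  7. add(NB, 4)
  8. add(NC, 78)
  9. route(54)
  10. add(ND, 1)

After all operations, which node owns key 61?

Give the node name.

Op 1: add NA@22 -> ring=[22:NA]
Op 2: route key 84: none >= 84, wrap to smallest pos 22 -> NA
Op 3: route key 33: none >= 33, wrap to smallest pos 22 -> NA
Op 4: route key 64: none >= 64, wrap to smallest pos 22 -> NA
Op 5: route key 33: none >= 33, wrap to smallest pos 22 -> NA
Op 6: route key 7: smallest pos >= 7 is 22 -> NA
Op 7: add NB@4 -> ring=[4:NB,22:NA]
Op 8: add NC@78 -> ring=[4:NB,22:NA,78:NC]
Op 9: route key 54: smallest pos >= 54 is 78 -> NC
Op 10: add ND@1 -> ring=[1:ND,4:NB,22:NA,78:NC]
Final route key 61: smallest pos >= 61 is 78 -> NC

Answer: NC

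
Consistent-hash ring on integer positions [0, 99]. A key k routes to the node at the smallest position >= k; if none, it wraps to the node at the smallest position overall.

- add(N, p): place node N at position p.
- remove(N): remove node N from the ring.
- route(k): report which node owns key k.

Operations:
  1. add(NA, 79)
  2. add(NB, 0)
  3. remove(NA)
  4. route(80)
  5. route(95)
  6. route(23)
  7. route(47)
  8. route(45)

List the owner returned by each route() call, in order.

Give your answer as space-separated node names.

Answer: NB NB NB NB NB

Derivation:
Op 1: add NA@79 -> ring=[79:NA]
Op 2: add NB@0 -> ring=[0:NB,79:NA]
Op 3: remove NA -> ring=[0:NB]
Op 4: route key 80: none >= 80, wrap to smallest pos 0 -> NB
Op 5: route key 95: none >= 95, wrap to smallest pos 0 -> NB
Op 6: route key 23: none >= 23, wrap to smallest pos 0 -> NB
Op 7: route key 47: none >= 47, wrap to smallest pos 0 -> NB
Op 8: route key 45: none >= 45, wrap to smallest pos 0 -> NB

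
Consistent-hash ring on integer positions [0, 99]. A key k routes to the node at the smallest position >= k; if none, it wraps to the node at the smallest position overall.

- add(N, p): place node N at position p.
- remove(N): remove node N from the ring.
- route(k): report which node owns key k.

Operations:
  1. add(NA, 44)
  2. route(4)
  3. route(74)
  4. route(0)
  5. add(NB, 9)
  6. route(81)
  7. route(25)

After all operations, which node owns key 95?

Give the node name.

Op 1: add NA@44 -> ring=[44:NA]
Op 2: route key 4: smallest pos >= 4 is 44 -> NA
Op 3: route key 74: none >= 74, wrap to smallest pos 44 -> NA
Op 4: route key 0: smallest pos >= 0 is 44 -> NA
Op 5: add NB@9 -> ring=[9:NB,44:NA]
Op 6: route key 81: none >= 81, wrap to smallest pos 9 -> NB
Op 7: route key 25: smallest pos >= 25 is 44 -> NA
Final route key 95: none >= 95, wrap to smallest pos 9 -> NB

Answer: NB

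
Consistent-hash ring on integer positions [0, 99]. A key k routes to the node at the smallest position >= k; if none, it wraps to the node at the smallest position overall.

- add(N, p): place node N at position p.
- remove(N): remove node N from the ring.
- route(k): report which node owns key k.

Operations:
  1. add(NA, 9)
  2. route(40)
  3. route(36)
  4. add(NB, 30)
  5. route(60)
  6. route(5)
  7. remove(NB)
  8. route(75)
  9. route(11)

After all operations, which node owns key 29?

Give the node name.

Answer: NA

Derivation:
Op 1: add NA@9 -> ring=[9:NA]
Op 2: route key 40: none >= 40, wrap to smallest pos 9 -> NA
Op 3: route key 36: none >= 36, wrap to smallest pos 9 -> NA
Op 4: add NB@30 -> ring=[9:NA,30:NB]
Op 5: route key 60: none >= 60, wrap to smallest pos 9 -> NA
Op 6: route key 5: smallest pos >= 5 is 9 -> NA
Op 7: remove NB -> ring=[9:NA]
Op 8: route key 75: none >= 75, wrap to smallest pos 9 -> NA
Op 9: route key 11: none >= 11, wrap to smallest pos 9 -> NA
Final route key 29: none >= 29, wrap to smallest pos 9 -> NA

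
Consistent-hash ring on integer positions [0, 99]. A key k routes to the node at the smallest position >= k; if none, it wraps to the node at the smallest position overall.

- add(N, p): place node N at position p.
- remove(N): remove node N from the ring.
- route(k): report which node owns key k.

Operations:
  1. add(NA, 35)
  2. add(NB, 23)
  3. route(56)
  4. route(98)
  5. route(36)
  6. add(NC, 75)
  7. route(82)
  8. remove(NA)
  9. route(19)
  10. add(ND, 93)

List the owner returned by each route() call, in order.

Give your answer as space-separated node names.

Answer: NB NB NB NB NB

Derivation:
Op 1: add NA@35 -> ring=[35:NA]
Op 2: add NB@23 -> ring=[23:NB,35:NA]
Op 3: route key 56: none >= 56, wrap to smallest pos 23 -> NB
Op 4: route key 98: none >= 98, wrap to smallest pos 23 -> NB
Op 5: route key 36: none >= 36, wrap to smallest pos 23 -> NB
Op 6: add NC@75 -> ring=[23:NB,35:NA,75:NC]
Op 7: route key 82: none >= 82, wrap to smallest pos 23 -> NB
Op 8: remove NA -> ring=[23:NB,75:NC]
Op 9: route key 19: smallest pos >= 19 is 23 -> NB
Op 10: add ND@93 -> ring=[23:NB,75:NC,93:ND]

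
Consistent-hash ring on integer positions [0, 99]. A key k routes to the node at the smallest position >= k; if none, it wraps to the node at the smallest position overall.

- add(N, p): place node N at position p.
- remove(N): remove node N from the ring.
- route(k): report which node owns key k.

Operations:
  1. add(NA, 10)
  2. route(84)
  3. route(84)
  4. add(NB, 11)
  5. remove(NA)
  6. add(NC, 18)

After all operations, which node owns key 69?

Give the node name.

Answer: NB

Derivation:
Op 1: add NA@10 -> ring=[10:NA]
Op 2: route key 84: none >= 84, wrap to smallest pos 10 -> NA
Op 3: route key 84: none >= 84, wrap to smallest pos 10 -> NA
Op 4: add NB@11 -> ring=[10:NA,11:NB]
Op 5: remove NA -> ring=[11:NB]
Op 6: add NC@18 -> ring=[11:NB,18:NC]
Final route key 69: none >= 69, wrap to smallest pos 11 -> NB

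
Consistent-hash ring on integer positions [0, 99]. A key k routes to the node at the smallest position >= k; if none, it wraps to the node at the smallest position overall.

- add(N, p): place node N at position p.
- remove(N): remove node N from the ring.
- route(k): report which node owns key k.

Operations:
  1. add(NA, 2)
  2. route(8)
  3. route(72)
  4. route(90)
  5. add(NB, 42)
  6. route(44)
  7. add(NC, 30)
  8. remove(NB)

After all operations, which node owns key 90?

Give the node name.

Answer: NA

Derivation:
Op 1: add NA@2 -> ring=[2:NA]
Op 2: route key 8: none >= 8, wrap to smallest pos 2 -> NA
Op 3: route key 72: none >= 72, wrap to smallest pos 2 -> NA
Op 4: route key 90: none >= 90, wrap to smallest pos 2 -> NA
Op 5: add NB@42 -> ring=[2:NA,42:NB]
Op 6: route key 44: none >= 44, wrap to smallest pos 2 -> NA
Op 7: add NC@30 -> ring=[2:NA,30:NC,42:NB]
Op 8: remove NB -> ring=[2:NA,30:NC]
Final route key 90: none >= 90, wrap to smallest pos 2 -> NA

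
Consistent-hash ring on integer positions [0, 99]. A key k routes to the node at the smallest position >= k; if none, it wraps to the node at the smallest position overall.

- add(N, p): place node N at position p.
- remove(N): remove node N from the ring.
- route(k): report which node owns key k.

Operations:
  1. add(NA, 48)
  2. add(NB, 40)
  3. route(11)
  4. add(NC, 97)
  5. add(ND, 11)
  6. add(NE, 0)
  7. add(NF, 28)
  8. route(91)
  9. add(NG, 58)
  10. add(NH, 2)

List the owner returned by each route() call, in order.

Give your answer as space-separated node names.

Answer: NB NC

Derivation:
Op 1: add NA@48 -> ring=[48:NA]
Op 2: add NB@40 -> ring=[40:NB,48:NA]
Op 3: route key 11: smallest pos >= 11 is 40 -> NB
Op 4: add NC@97 -> ring=[40:NB,48:NA,97:NC]
Op 5: add ND@11 -> ring=[11:ND,40:NB,48:NA,97:NC]
Op 6: add NE@0 -> ring=[0:NE,11:ND,40:NB,48:NA,97:NC]
Op 7: add NF@28 -> ring=[0:NE,11:ND,28:NF,40:NB,48:NA,97:NC]
Op 8: route key 91: smallest pos >= 91 is 97 -> NC
Op 9: add NG@58 -> ring=[0:NE,11:ND,28:NF,40:NB,48:NA,58:NG,97:NC]
Op 10: add NH@2 -> ring=[0:NE,2:NH,11:ND,28:NF,40:NB,48:NA,58:NG,97:NC]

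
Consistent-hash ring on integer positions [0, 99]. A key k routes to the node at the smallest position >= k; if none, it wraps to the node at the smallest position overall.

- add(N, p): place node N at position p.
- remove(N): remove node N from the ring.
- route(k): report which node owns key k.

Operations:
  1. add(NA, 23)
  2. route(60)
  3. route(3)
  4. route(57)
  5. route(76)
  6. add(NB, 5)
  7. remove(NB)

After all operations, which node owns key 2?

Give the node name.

Answer: NA

Derivation:
Op 1: add NA@23 -> ring=[23:NA]
Op 2: route key 60: none >= 60, wrap to smallest pos 23 -> NA
Op 3: route key 3: smallest pos >= 3 is 23 -> NA
Op 4: route key 57: none >= 57, wrap to smallest pos 23 -> NA
Op 5: route key 76: none >= 76, wrap to smallest pos 23 -> NA
Op 6: add NB@5 -> ring=[5:NB,23:NA]
Op 7: remove NB -> ring=[23:NA]
Final route key 2: smallest pos >= 2 is 23 -> NA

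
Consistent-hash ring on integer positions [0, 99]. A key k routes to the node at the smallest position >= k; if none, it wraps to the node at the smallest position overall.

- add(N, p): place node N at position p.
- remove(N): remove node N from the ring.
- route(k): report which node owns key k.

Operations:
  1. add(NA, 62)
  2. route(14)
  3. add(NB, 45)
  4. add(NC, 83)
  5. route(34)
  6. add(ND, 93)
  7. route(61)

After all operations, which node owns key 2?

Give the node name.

Op 1: add NA@62 -> ring=[62:NA]
Op 2: route key 14: smallest pos >= 14 is 62 -> NA
Op 3: add NB@45 -> ring=[45:NB,62:NA]
Op 4: add NC@83 -> ring=[45:NB,62:NA,83:NC]
Op 5: route key 34: smallest pos >= 34 is 45 -> NB
Op 6: add ND@93 -> ring=[45:NB,62:NA,83:NC,93:ND]
Op 7: route key 61: smallest pos >= 61 is 62 -> NA
Final route key 2: smallest pos >= 2 is 45 -> NB

Answer: NB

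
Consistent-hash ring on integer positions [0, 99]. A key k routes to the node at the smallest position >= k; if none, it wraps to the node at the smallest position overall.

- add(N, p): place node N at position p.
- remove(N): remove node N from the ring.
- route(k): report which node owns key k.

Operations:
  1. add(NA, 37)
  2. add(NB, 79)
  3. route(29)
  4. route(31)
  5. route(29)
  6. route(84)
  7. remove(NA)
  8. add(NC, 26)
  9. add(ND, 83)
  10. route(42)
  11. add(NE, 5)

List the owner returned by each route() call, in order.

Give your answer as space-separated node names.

Op 1: add NA@37 -> ring=[37:NA]
Op 2: add NB@79 -> ring=[37:NA,79:NB]
Op 3: route key 29: smallest pos >= 29 is 37 -> NA
Op 4: route key 31: smallest pos >= 31 is 37 -> NA
Op 5: route key 29: smallest pos >= 29 is 37 -> NA
Op 6: route key 84: none >= 84, wrap to smallest pos 37 -> NA
Op 7: remove NA -> ring=[79:NB]
Op 8: add NC@26 -> ring=[26:NC,79:NB]
Op 9: add ND@83 -> ring=[26:NC,79:NB,83:ND]
Op 10: route key 42: smallest pos >= 42 is 79 -> NB
Op 11: add NE@5 -> ring=[5:NE,26:NC,79:NB,83:ND]

Answer: NA NA NA NA NB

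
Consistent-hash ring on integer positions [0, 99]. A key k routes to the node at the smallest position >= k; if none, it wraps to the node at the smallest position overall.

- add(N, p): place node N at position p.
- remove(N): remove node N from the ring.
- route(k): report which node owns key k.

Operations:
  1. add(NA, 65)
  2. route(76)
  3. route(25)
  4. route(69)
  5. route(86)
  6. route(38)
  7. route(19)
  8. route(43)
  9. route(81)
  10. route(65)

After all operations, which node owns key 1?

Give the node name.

Op 1: add NA@65 -> ring=[65:NA]
Op 2: route key 76: none >= 76, wrap to smallest pos 65 -> NA
Op 3: route key 25: smallest pos >= 25 is 65 -> NA
Op 4: route key 69: none >= 69, wrap to smallest pos 65 -> NA
Op 5: route key 86: none >= 86, wrap to smallest pos 65 -> NA
Op 6: route key 38: smallest pos >= 38 is 65 -> NA
Op 7: route key 19: smallest pos >= 19 is 65 -> NA
Op 8: route key 43: smallest pos >= 43 is 65 -> NA
Op 9: route key 81: none >= 81, wrap to smallest pos 65 -> NA
Op 10: route key 65: smallest pos >= 65 is 65 -> NA
Final route key 1: smallest pos >= 1 is 65 -> NA

Answer: NA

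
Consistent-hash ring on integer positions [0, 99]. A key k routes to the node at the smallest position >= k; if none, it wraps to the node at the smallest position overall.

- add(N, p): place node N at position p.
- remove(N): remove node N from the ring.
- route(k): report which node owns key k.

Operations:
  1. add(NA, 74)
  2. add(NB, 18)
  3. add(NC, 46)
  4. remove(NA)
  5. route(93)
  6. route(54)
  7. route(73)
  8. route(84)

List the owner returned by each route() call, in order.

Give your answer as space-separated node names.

Op 1: add NA@74 -> ring=[74:NA]
Op 2: add NB@18 -> ring=[18:NB,74:NA]
Op 3: add NC@46 -> ring=[18:NB,46:NC,74:NA]
Op 4: remove NA -> ring=[18:NB,46:NC]
Op 5: route key 93: none >= 93, wrap to smallest pos 18 -> NB
Op 6: route key 54: none >= 54, wrap to smallest pos 18 -> NB
Op 7: route key 73: none >= 73, wrap to smallest pos 18 -> NB
Op 8: route key 84: none >= 84, wrap to smallest pos 18 -> NB

Answer: NB NB NB NB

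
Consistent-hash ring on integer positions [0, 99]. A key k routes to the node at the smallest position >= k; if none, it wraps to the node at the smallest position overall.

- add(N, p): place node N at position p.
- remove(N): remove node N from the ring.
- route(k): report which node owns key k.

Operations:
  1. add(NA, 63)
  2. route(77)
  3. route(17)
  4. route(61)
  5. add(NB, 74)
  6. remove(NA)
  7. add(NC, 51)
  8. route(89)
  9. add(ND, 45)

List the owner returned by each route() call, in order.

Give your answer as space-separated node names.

Answer: NA NA NA NC

Derivation:
Op 1: add NA@63 -> ring=[63:NA]
Op 2: route key 77: none >= 77, wrap to smallest pos 63 -> NA
Op 3: route key 17: smallest pos >= 17 is 63 -> NA
Op 4: route key 61: smallest pos >= 61 is 63 -> NA
Op 5: add NB@74 -> ring=[63:NA,74:NB]
Op 6: remove NA -> ring=[74:NB]
Op 7: add NC@51 -> ring=[51:NC,74:NB]
Op 8: route key 89: none >= 89, wrap to smallest pos 51 -> NC
Op 9: add ND@45 -> ring=[45:ND,51:NC,74:NB]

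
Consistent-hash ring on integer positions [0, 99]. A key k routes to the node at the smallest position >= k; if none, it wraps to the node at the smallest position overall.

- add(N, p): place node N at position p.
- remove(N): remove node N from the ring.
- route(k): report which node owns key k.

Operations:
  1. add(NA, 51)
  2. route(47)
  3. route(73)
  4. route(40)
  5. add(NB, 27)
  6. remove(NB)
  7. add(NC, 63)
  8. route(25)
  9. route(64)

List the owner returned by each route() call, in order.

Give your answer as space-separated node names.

Op 1: add NA@51 -> ring=[51:NA]
Op 2: route key 47: smallest pos >= 47 is 51 -> NA
Op 3: route key 73: none >= 73, wrap to smallest pos 51 -> NA
Op 4: route key 40: smallest pos >= 40 is 51 -> NA
Op 5: add NB@27 -> ring=[27:NB,51:NA]
Op 6: remove NB -> ring=[51:NA]
Op 7: add NC@63 -> ring=[51:NA,63:NC]
Op 8: route key 25: smallest pos >= 25 is 51 -> NA
Op 9: route key 64: none >= 64, wrap to smallest pos 51 -> NA

Answer: NA NA NA NA NA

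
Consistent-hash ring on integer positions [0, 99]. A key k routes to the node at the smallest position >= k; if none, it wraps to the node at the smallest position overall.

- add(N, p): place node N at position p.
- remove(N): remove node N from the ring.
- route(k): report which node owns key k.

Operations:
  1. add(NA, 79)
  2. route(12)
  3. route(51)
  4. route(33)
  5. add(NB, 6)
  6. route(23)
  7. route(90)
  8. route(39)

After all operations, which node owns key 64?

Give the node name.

Answer: NA

Derivation:
Op 1: add NA@79 -> ring=[79:NA]
Op 2: route key 12: smallest pos >= 12 is 79 -> NA
Op 3: route key 51: smallest pos >= 51 is 79 -> NA
Op 4: route key 33: smallest pos >= 33 is 79 -> NA
Op 5: add NB@6 -> ring=[6:NB,79:NA]
Op 6: route key 23: smallest pos >= 23 is 79 -> NA
Op 7: route key 90: none >= 90, wrap to smallest pos 6 -> NB
Op 8: route key 39: smallest pos >= 39 is 79 -> NA
Final route key 64: smallest pos >= 64 is 79 -> NA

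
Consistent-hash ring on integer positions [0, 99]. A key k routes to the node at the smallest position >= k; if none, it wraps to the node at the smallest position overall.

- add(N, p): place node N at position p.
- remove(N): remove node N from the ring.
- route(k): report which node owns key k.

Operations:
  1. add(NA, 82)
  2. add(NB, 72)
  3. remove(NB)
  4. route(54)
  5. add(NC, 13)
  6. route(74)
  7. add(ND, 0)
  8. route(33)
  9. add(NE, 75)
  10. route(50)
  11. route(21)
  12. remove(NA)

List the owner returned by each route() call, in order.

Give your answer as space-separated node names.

Op 1: add NA@82 -> ring=[82:NA]
Op 2: add NB@72 -> ring=[72:NB,82:NA]
Op 3: remove NB -> ring=[82:NA]
Op 4: route key 54: smallest pos >= 54 is 82 -> NA
Op 5: add NC@13 -> ring=[13:NC,82:NA]
Op 6: route key 74: smallest pos >= 74 is 82 -> NA
Op 7: add ND@0 -> ring=[0:ND,13:NC,82:NA]
Op 8: route key 33: smallest pos >= 33 is 82 -> NA
Op 9: add NE@75 -> ring=[0:ND,13:NC,75:NE,82:NA]
Op 10: route key 50: smallest pos >= 50 is 75 -> NE
Op 11: route key 21: smallest pos >= 21 is 75 -> NE
Op 12: remove NA -> ring=[0:ND,13:NC,75:NE]

Answer: NA NA NA NE NE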